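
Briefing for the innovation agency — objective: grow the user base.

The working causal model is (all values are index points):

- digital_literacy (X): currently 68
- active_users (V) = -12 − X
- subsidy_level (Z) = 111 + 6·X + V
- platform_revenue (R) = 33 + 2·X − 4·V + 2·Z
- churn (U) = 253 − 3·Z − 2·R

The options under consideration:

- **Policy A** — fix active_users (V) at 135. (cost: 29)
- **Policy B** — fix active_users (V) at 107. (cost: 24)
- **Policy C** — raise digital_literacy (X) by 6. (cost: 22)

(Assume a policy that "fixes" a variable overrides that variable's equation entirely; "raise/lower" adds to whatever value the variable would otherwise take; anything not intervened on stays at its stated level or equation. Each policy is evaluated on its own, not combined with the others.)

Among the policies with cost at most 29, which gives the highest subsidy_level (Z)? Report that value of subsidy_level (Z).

654

Policy A (V := 135):
  X = 68
  V = 135
  Z = 111 + 6·68 + 135 = 654
Policy B (V := 107):
  X = 68
  V = 107
  Z = 111 + 6·68 + 107 = 626
Policy C (X + 6):
  X = 68 + 6 = 74
  V = -12 − 74 = -86
  Z = 111 + 6·74 + (-86) = 469
Comparing — Policy A: Z=654, Policy B: Z=626, Policy C: Z=469. Highest is 654 (Policy A).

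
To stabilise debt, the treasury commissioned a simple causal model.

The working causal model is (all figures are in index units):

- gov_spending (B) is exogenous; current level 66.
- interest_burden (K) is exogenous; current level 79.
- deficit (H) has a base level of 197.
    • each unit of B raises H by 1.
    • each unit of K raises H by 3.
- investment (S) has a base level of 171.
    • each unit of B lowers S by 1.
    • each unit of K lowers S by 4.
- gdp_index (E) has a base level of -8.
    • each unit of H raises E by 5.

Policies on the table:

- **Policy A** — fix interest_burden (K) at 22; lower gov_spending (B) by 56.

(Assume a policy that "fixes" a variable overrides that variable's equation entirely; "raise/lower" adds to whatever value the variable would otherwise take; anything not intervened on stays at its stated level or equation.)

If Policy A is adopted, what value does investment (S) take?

73

Policy A (K := 22, B − 56):
  B = 66 − 56 = 10
  K = 22
  S = 171 − 10 − 4·22 = 73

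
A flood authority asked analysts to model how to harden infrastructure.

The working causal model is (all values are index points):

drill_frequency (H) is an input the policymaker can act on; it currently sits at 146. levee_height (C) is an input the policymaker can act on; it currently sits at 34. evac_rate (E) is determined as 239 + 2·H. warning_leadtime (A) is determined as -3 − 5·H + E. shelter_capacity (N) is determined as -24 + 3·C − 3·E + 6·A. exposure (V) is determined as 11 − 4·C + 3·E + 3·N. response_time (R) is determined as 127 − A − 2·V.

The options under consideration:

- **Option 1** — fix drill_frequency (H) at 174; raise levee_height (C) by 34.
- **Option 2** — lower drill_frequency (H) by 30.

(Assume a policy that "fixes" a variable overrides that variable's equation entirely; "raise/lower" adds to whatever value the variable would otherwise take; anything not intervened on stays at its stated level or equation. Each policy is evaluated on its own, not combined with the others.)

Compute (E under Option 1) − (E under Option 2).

116

Option 1 (H := 174, C + 34):
  H = 174
  E = 239 + 2·174 = 587
Option 2 (H − 30):
  H = 146 − 30 = 116
  E = 239 + 2·116 = 471
E: 587 − 471 = 116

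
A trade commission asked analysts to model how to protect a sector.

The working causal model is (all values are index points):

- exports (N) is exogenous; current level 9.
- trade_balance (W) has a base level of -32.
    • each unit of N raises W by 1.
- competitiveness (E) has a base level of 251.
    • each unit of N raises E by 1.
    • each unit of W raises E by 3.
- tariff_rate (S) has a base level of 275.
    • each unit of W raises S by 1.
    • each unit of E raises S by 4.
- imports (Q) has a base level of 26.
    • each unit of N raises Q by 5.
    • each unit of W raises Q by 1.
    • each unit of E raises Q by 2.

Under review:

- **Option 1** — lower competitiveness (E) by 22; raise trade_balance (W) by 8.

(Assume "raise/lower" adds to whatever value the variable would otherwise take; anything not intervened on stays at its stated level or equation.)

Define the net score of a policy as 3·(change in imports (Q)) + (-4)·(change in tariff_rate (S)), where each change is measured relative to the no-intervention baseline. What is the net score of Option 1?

Baseline:
  N = 9
  W = -32 + 9 = -23
  E = 251 + 9 + 3·(-23) = 191
  S = 275 + (-23) + 4·191 = 1016
  Q = 26 + 5·9 + (-23) + 2·191 = 430
Option 1 (E − 22, W + 8):
  N = 9
  W = -32 + 9 (+8 from intervention) = -15
  E = 251 + 9 + 3·(-15) (−22 from intervention) = 193
  S = 275 + (-15) + 4·193 = 1032
  Q = 26 + 5·9 + (-15) + 2·193 = 442
ΔQ = 442 − 430 = 12; ΔS = 1032 − 1016 = 16
Score = 3·12 + (-4)·16 = -28

-28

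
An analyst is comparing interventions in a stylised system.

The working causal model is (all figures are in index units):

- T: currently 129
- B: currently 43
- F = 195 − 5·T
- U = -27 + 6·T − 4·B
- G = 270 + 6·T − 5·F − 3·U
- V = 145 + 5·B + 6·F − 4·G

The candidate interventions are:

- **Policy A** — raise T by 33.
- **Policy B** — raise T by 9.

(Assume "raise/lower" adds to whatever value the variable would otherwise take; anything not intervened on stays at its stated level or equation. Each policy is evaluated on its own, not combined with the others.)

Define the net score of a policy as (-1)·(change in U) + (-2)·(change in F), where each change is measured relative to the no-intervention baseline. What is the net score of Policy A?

132

Baseline:
  T = 129
  B = 43
  F = 195 − 5·129 = -450
  U = -27 + 6·129 − 4·43 = 575
Policy A (T + 33):
  T = 129 + 33 = 162
  B = 43
  F = 195 − 5·162 = -615
  U = -27 + 6·162 − 4·43 = 773
ΔU = 773 − 575 = 198; ΔF = -615 − (-450) = -165
Score = (-1)·198 + (-2)·(-165) = 132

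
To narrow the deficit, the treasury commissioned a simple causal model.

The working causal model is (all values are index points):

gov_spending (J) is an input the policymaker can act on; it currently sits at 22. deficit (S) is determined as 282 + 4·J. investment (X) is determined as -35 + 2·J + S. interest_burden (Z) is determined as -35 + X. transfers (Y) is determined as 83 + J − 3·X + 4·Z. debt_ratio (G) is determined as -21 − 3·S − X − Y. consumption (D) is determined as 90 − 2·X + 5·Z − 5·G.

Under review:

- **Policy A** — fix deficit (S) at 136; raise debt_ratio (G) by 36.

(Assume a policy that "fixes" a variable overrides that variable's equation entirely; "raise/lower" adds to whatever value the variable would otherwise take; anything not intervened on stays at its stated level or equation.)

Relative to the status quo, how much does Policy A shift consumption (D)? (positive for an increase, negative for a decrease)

-6732

Baseline:
  J = 22
  S = 282 + 4·22 = 370
  X = -35 + 2·22 + 370 = 379
  Z = -35 + 379 = 344
  Y = 83 + 22 − 3·379 + 4·344 = 344
  G = -21 − 3·370 − 379 − 344 = -1854
  D = 90 − 2·379 + 5·344 − 5·(-1854) = 10322
Policy A (S := 136, G + 36):
  J = 22
  S = 136
  X = -35 + 2·22 + 136 = 145
  Z = -35 + 145 = 110
  Y = 83 + 22 − 3·145 + 4·110 = 110
  G = -21 − 3·136 − 145 − 110 (+36 from intervention) = -648
  D = 90 − 2·145 + 5·110 − 5·(-648) = 3590
Change in D: 3590 − 10322 = -6732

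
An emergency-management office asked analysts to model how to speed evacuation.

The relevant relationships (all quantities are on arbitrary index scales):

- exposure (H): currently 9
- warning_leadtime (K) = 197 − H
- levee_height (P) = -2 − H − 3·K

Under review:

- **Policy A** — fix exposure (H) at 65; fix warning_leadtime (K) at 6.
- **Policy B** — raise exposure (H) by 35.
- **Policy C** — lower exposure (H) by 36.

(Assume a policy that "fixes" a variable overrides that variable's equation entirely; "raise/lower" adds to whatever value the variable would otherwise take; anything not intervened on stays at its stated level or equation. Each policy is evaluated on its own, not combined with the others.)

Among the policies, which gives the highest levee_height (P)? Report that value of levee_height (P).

Policy A (H := 65, K := 6):
  H = 65
  K = 6
  P = -2 − 65 − 3·6 = -85
Policy B (H + 35):
  H = 9 + 35 = 44
  K = 197 − 44 = 153
  P = -2 − 44 − 3·153 = -505
Policy C (H − 36):
  H = 9 − 36 = -27
  K = 197 − (-27) = 224
  P = -2 − (-27) − 3·224 = -647
Comparing — Policy A: P=-85, Policy B: P=-505, Policy C: P=-647. Highest is -85 (Policy A).

-85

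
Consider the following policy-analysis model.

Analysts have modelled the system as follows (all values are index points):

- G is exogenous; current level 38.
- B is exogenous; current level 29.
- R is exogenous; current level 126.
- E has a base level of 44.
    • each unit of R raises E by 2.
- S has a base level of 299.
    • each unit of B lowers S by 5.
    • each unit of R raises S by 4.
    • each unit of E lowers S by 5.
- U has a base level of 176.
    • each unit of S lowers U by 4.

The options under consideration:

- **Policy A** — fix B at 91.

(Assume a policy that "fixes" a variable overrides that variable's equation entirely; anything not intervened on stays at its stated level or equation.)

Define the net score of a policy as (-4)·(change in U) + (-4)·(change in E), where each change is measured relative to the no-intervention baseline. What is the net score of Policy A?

-4960

Baseline:
  B = 29
  R = 126
  E = 44 + 2·126 = 296
  S = 299 − 5·29 + 4·126 − 5·296 = -822
  U = 176 − 4·(-822) = 3464
Policy A (B := 91):
  B = 91
  R = 126
  E = 44 + 2·126 = 296
  S = 299 − 5·91 + 4·126 − 5·296 = -1132
  U = 176 − 4·(-1132) = 4704
ΔU = 4704 − 3464 = 1240; ΔE = 296 − 296 = 0
Score = (-4)·1240 + (-4)·0 = -4960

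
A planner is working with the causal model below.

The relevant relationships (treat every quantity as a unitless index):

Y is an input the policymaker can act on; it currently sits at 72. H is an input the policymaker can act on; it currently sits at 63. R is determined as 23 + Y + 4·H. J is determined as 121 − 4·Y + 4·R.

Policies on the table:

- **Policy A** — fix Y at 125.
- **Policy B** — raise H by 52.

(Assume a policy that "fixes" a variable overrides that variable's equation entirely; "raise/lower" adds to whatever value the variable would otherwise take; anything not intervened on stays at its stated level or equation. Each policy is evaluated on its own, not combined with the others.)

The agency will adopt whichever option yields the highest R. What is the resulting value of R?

Policy A (Y := 125):
  Y = 125
  H = 63
  R = 23 + 125 + 4·63 = 400
Policy B (H + 52):
  Y = 72
  H = 63 + 52 = 115
  R = 23 + 72 + 4·115 = 555
Comparing — Policy A: R=400, Policy B: R=555. Highest is 555 (Policy B).

555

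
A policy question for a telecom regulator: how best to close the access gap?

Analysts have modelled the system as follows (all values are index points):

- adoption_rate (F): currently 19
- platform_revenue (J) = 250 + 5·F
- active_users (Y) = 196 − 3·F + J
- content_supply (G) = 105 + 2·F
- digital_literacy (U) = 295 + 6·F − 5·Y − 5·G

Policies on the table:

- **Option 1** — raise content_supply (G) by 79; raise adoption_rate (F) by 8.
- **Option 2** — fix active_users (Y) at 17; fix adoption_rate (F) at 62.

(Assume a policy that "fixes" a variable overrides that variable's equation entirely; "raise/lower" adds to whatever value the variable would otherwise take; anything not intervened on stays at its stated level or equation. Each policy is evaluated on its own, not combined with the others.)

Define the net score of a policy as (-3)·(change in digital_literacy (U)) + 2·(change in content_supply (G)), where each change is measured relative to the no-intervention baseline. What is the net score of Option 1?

Baseline:
  F = 19
  J = 250 + 5·19 = 345
  Y = 196 − 3·19 + 345 = 484
  G = 105 + 2·19 = 143
  U = 295 + 6·19 − 5·484 − 5·143 = -2726
Option 1 (G + 79, F + 8):
  F = 19 + 8 = 27
  J = 250 + 5·27 = 385
  Y = 196 − 3·27 + 385 = 500
  G = 105 + 2·27 (+79 from intervention) = 238
  U = 295 + 6·27 − 5·500 − 5·238 = -3233
ΔU = -3233 − (-2726) = -507; ΔG = 238 − 143 = 95
Score = (-3)·(-507) + 2·95 = 1711

1711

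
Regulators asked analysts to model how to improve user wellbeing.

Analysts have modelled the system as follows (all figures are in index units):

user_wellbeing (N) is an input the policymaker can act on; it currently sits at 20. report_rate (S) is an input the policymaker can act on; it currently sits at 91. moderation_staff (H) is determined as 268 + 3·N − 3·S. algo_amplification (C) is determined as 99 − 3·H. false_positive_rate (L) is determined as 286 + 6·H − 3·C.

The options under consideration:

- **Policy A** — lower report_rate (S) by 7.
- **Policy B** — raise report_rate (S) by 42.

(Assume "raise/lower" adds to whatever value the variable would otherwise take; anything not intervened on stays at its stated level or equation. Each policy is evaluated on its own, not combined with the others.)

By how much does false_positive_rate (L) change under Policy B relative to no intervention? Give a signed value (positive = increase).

Baseline:
  N = 20
  S = 91
  H = 268 + 3·20 − 3·91 = 55
  C = 99 − 3·55 = -66
  L = 286 + 6·55 − 3·(-66) = 814
Policy B (S + 42):
  N = 20
  S = 91 + 42 = 133
  H = 268 + 3·20 − 3·133 = -71
  C = 99 − 3·(-71) = 312
  L = 286 + 6·(-71) − 3·312 = -1076
Change in L: -1076 − 814 = -1890

-1890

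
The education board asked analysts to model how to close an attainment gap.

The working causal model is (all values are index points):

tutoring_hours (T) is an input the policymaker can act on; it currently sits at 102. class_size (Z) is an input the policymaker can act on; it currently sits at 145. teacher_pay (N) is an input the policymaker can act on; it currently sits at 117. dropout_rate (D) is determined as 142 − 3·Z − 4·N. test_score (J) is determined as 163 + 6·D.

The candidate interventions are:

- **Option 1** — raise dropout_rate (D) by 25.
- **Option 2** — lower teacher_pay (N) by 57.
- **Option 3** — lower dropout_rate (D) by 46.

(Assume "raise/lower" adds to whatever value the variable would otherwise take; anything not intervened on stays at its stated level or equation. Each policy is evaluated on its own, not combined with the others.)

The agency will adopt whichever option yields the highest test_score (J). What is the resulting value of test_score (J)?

Option 1 (D + 25):
  Z = 145
  N = 117
  D = 142 − 3·145 − 4·117 (+25 from intervention) = -736
  J = 163 + 6·(-736) = -4253
Option 2 (N − 57):
  Z = 145
  N = 117 − 57 = 60
  D = 142 − 3·145 − 4·60 = -533
  J = 163 + 6·(-533) = -3035
Option 3 (D − 46):
  Z = 145
  N = 117
  D = 142 − 3·145 − 4·117 (−46 from intervention) = -807
  J = 163 + 6·(-807) = -4679
Comparing — Option 1: J=-4253, Option 2: J=-3035, Option 3: J=-4679. Highest is -3035 (Option 2).

-3035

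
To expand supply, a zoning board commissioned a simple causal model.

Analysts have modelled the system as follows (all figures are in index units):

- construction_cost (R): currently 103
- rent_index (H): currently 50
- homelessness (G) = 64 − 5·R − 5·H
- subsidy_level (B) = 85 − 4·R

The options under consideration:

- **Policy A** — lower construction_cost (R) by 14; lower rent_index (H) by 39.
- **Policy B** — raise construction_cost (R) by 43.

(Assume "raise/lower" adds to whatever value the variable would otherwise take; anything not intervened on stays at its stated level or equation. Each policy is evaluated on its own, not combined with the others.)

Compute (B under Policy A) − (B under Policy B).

Policy A (R − 14, H − 39):
  R = 103 − 14 = 89
  B = 85 − 4·89 = -271
Policy B (R + 43):
  R = 103 + 43 = 146
  B = 85 − 4·146 = -499
B: -271 − (-499) = 228

228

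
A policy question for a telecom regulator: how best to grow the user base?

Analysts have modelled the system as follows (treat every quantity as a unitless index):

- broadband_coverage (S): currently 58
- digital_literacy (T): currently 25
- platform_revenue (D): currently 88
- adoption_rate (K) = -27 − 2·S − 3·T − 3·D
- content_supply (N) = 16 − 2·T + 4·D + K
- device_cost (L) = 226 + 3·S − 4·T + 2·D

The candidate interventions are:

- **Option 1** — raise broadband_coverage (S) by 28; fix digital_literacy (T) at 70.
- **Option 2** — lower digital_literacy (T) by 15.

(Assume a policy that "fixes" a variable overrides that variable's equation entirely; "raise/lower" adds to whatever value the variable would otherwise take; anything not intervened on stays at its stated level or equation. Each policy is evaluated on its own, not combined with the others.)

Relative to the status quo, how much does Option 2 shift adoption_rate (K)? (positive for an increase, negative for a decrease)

Baseline:
  S = 58
  T = 25
  D = 88
  K = -27 − 2·58 − 3·25 − 3·88 = -482
Option 2 (T − 15):
  S = 58
  T = 25 − 15 = 10
  D = 88
  K = -27 − 2·58 − 3·10 − 3·88 = -437
Change in K: -437 − (-482) = 45

45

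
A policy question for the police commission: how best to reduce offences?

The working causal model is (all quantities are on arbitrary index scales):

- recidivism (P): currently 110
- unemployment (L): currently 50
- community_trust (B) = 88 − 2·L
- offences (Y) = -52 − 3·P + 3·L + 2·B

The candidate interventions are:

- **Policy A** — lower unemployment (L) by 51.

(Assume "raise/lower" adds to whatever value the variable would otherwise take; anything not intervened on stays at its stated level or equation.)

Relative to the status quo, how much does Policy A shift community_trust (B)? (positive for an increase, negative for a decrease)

Baseline:
  L = 50
  B = 88 − 2·50 = -12
Policy A (L − 51):
  L = 50 − 51 = -1
  B = 88 − 2·(-1) = 90
Change in B: 90 − (-12) = 102

102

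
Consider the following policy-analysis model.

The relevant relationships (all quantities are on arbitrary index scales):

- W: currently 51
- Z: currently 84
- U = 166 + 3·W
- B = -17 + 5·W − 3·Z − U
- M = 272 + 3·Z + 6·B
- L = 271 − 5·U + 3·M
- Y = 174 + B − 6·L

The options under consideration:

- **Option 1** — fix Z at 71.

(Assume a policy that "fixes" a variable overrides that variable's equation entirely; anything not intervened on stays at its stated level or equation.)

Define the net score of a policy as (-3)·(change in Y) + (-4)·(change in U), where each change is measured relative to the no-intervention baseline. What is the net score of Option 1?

Baseline:
  W = 51
  Z = 84
  U = 166 + 3·51 = 319
  B = -17 + 5·51 − 3·84 − 319 = -333
  M = 272 + 3·84 + 6·(-333) = -1474
  L = 271 − 5·319 + 3·(-1474) = -5746
  Y = 174 + (-333) − 6·(-5746) = 34317
Option 1 (Z := 71):
  W = 51
  Z = 71
  U = 166 + 3·51 = 319
  B = -17 + 5·51 − 3·71 − 319 = -294
  M = 272 + 3·71 + 6·(-294) = -1279
  L = 271 − 5·319 + 3·(-1279) = -5161
  Y = 174 + (-294) − 6·(-5161) = 30846
ΔY = 30846 − 34317 = -3471; ΔU = 319 − 319 = 0
Score = (-3)·(-3471) + (-4)·0 = 10413

10413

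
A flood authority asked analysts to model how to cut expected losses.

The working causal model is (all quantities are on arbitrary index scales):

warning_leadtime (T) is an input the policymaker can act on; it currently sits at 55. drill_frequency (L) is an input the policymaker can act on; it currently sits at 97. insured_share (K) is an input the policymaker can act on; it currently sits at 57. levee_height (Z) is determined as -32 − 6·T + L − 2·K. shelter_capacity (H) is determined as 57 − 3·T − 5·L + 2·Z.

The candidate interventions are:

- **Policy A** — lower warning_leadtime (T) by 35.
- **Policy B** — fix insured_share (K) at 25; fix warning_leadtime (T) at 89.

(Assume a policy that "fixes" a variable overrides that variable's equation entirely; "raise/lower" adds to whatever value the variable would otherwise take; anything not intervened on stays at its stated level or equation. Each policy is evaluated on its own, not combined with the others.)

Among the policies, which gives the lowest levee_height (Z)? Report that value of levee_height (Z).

Policy A (T − 35):
  T = 55 − 35 = 20
  L = 97
  K = 57
  Z = -32 − 6·20 + 97 − 2·57 = -169
Policy B (K := 25, T := 89):
  T = 89
  L = 97
  K = 25
  Z = -32 − 6·89 + 97 − 2·25 = -519
Comparing — Policy A: Z=-169, Policy B: Z=-519. Lowest is -519 (Policy B).

-519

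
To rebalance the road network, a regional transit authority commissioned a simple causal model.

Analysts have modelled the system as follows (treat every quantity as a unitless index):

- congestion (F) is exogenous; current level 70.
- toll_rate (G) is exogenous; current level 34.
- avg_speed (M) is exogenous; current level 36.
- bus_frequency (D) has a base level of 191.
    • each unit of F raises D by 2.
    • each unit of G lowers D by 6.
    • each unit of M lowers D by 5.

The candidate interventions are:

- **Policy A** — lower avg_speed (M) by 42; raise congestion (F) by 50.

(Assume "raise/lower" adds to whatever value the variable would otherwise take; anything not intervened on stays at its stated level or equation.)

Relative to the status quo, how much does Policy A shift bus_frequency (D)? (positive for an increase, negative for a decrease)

310

Baseline:
  F = 70
  G = 34
  M = 36
  D = 191 + 2·70 − 6·34 − 5·36 = -53
Policy A (M − 42, F + 50):
  F = 70 + 50 = 120
  G = 34
  M = 36 − 42 = -6
  D = 191 + 2·120 − 6·34 − 5·(-6) = 257
Change in D: 257 − (-53) = 310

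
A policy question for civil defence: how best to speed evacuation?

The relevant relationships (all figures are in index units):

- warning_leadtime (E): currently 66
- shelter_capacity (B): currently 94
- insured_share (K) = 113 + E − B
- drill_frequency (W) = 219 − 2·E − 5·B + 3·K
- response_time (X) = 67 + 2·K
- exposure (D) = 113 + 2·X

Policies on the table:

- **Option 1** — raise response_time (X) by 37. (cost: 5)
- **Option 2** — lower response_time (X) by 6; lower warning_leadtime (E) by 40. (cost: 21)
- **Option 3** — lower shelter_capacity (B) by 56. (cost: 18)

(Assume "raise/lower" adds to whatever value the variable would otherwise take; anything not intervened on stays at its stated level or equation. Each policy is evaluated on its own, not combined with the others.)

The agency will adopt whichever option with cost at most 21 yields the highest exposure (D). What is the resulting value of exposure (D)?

811

Option 1 (X + 37):
  E = 66
  B = 94
  K = 113 + 66 − 94 = 85
  X = 67 + 2·85 (+37 from intervention) = 274
  D = 113 + 2·274 = 661
Option 2 (X − 6, E − 40):
  E = 66 − 40 = 26
  B = 94
  K = 113 + 26 − 94 = 45
  X = 67 + 2·45 (−6 from intervention) = 151
  D = 113 + 2·151 = 415
Option 3 (B − 56):
  E = 66
  B = 94 − 56 = 38
  K = 113 + 66 − 38 = 141
  X = 67 + 2·141 = 349
  D = 113 + 2·349 = 811
Comparing — Option 1: D=661, Option 2: D=415, Option 3: D=811. Highest is 811 (Option 3).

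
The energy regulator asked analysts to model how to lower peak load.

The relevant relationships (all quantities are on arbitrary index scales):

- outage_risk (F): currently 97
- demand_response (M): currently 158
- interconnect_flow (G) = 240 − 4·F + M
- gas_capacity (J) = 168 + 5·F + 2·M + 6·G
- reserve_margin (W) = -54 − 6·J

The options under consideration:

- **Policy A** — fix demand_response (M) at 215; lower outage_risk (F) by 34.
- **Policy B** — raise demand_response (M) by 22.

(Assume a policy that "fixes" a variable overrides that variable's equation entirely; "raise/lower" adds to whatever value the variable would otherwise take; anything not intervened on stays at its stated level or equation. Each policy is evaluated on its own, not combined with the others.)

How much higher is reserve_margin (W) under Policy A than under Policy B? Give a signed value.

-5556

Policy A (M := 215, F − 34):
  F = 97 − 34 = 63
  M = 215
  G = 240 − 4·63 + 215 = 203
  J = 168 + 5·63 + 2·215 + 6·203 = 2131
  W = -54 − 6·2131 = -12840
Policy B (M + 22):
  F = 97
  M = 158 + 22 = 180
  G = 240 − 4·97 + 180 = 32
  J = 168 + 5·97 + 2·180 + 6·32 = 1205
  W = -54 − 6·1205 = -7284
W: -12840 − (-7284) = -5556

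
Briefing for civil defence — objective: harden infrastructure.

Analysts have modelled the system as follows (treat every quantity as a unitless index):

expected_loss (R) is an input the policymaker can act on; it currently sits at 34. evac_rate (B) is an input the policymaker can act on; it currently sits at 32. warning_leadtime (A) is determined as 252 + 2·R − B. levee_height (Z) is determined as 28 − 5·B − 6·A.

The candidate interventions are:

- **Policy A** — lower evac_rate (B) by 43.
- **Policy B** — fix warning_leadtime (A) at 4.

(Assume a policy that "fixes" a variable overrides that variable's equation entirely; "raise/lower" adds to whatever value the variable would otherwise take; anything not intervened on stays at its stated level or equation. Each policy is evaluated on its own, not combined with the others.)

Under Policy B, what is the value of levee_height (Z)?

-156

Policy B (A := 4):
  R = 34
  B = 32
  A = 4
  Z = 28 − 5·32 − 6·4 = -156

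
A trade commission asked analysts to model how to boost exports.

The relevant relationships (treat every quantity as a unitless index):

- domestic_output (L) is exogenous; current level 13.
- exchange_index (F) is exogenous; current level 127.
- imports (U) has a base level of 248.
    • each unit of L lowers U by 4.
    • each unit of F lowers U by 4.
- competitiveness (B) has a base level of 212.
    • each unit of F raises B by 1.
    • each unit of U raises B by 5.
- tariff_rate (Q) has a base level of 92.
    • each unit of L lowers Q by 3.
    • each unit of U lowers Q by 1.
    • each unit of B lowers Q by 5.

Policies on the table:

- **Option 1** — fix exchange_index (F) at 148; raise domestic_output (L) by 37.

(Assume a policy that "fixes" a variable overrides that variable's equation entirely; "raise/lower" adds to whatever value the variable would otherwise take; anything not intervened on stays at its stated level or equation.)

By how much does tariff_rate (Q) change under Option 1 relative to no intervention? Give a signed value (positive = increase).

Baseline:
  L = 13
  F = 127
  U = 248 − 4·13 − 4·127 = -312
  B = 212 + 127 + 5·(-312) = -1221
  Q = 92 − 3·13 − (-312) − 5·(-1221) = 6470
Option 1 (F := 148, L + 37):
  L = 13 + 37 = 50
  F = 148
  U = 248 − 4·50 − 4·148 = -544
  B = 212 + 148 + 5·(-544) = -2360
  Q = 92 − 3·50 − (-544) − 5·(-2360) = 12286
Change in Q: 12286 − 6470 = 5816

5816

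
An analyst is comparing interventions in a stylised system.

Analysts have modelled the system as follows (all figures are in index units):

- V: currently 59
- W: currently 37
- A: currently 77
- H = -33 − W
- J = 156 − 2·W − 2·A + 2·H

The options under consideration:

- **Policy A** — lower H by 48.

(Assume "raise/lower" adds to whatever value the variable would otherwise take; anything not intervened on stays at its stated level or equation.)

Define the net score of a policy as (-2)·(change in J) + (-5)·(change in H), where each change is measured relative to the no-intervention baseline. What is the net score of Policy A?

Baseline:
  W = 37
  A = 77
  H = -33 − 37 = -70
  J = 156 − 2·37 − 2·77 + 2·(-70) = -212
Policy A (H − 48):
  W = 37
  A = 77
  H = -33 − 37 (−48 from intervention) = -118
  J = 156 − 2·37 − 2·77 + 2·(-118) = -308
ΔJ = -308 − (-212) = -96; ΔH = -118 − (-70) = -48
Score = (-2)·(-96) + (-5)·(-48) = 432

432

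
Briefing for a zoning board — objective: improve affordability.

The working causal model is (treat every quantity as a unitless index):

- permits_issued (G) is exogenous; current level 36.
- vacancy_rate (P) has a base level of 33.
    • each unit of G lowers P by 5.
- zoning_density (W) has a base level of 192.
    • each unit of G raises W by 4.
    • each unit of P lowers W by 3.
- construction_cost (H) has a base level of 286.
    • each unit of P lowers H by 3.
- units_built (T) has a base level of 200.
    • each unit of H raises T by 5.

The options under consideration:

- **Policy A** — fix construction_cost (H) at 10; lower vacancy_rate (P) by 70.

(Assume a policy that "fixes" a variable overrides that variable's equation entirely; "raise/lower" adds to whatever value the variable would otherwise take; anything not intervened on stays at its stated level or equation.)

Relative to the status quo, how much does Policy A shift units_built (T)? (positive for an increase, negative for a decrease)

-3585

Baseline:
  G = 36
  P = 33 − 5·36 = -147
  H = 286 − 3·(-147) = 727
  T = 200 + 5·727 = 3835
Policy A (H := 10, P − 70):
  G = 36
  P = 33 − 5·36 (−70 from intervention) = -217
  H = 10
  T = 200 + 5·10 = 250
Change in T: 250 − 3835 = -3585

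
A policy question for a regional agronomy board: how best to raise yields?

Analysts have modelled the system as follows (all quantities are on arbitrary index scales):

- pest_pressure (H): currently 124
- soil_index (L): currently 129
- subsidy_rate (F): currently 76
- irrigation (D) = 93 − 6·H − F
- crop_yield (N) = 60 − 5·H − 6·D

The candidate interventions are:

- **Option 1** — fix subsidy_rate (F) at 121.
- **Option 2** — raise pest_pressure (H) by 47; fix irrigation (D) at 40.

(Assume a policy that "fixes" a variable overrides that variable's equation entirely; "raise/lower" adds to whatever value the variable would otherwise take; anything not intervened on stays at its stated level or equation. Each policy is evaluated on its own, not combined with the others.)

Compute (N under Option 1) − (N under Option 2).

5107

Option 1 (F := 121):
  H = 124
  F = 121
  D = 93 − 6·124 − 121 = -772
  N = 60 − 5·124 − 6·(-772) = 4072
Option 2 (H + 47, D := 40):
  H = 124 + 47 = 171
  F = 76
  D = 40
  N = 60 − 5·171 − 6·40 = -1035
N: 4072 − (-1035) = 5107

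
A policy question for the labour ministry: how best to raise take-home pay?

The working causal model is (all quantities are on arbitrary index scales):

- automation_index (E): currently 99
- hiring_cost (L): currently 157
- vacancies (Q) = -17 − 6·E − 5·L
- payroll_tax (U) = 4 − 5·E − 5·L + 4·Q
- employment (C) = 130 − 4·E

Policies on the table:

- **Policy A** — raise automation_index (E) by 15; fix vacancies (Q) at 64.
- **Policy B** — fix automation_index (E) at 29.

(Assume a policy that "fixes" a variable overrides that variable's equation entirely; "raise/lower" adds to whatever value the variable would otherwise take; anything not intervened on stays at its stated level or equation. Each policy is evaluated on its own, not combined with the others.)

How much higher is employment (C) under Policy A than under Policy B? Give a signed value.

Policy A (E + 15, Q := 64):
  E = 99 + 15 = 114
  C = 130 − 4·114 = -326
Policy B (E := 29):
  E = 29
  C = 130 − 4·29 = 14
C: -326 − 14 = -340

-340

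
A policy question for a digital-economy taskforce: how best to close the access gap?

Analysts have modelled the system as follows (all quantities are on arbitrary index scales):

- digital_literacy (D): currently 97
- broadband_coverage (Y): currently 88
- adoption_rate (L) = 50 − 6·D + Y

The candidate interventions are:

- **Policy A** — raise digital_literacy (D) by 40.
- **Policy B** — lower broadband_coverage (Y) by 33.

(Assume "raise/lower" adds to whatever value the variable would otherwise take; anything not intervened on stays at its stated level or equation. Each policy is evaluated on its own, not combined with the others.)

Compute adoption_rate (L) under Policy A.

Policy A (D + 40):
  D = 97 + 40 = 137
  Y = 88
  L = 50 − 6·137 + 88 = -684

-684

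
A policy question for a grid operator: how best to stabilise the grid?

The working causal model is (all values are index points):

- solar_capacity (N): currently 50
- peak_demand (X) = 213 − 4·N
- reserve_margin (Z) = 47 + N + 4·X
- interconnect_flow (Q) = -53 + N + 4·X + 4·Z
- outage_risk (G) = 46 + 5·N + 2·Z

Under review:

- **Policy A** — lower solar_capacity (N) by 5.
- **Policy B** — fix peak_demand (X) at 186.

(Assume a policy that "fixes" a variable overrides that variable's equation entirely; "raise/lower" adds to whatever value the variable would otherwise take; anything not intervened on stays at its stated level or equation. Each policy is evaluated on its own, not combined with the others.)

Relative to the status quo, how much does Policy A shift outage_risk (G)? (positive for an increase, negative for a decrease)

Baseline:
  N = 50
  X = 213 − 4·50 = 13
  Z = 47 + 50 + 4·13 = 149
  G = 46 + 5·50 + 2·149 = 594
Policy A (N − 5):
  N = 50 − 5 = 45
  X = 213 − 4·45 = 33
  Z = 47 + 45 + 4·33 = 224
  G = 46 + 5·45 + 2·224 = 719
Change in G: 719 − 594 = 125

125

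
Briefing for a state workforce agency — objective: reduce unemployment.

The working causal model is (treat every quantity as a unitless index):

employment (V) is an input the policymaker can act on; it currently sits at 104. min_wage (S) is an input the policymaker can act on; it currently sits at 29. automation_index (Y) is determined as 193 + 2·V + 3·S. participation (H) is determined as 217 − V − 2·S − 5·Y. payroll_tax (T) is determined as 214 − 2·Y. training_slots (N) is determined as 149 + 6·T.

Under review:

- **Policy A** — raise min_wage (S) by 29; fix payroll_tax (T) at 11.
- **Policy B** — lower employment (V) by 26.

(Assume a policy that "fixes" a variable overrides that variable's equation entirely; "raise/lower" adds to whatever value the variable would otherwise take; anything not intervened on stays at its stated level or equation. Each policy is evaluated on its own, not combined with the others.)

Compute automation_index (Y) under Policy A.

575

Policy A (S + 29, T := 11):
  V = 104
  S = 29 + 29 = 58
  Y = 193 + 2·104 + 3·58 = 575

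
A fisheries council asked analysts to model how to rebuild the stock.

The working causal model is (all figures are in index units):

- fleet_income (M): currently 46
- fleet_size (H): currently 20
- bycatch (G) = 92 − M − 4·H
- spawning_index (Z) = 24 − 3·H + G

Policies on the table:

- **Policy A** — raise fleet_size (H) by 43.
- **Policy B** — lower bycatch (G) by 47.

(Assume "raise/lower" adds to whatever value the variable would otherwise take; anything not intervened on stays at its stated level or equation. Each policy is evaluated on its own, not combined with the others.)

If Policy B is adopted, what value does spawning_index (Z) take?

-117

Policy B (G − 47):
  M = 46
  H = 20
  G = 92 − 46 − 4·20 (−47 from intervention) = -81
  Z = 24 − 3·20 + (-81) = -117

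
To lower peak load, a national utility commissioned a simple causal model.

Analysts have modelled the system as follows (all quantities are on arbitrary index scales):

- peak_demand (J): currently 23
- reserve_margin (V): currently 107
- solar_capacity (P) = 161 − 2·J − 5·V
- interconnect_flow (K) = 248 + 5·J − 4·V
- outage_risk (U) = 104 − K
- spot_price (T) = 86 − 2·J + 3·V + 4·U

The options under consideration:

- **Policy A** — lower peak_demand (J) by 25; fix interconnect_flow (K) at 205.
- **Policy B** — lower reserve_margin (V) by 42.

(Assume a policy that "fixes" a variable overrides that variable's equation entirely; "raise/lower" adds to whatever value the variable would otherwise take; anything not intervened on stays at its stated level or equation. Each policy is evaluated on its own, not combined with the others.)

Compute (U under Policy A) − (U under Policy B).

-102

Policy A (J − 25, K := 205):
  J = 23 − 25 = -2
  V = 107
  K = 205
  U = 104 − 205 = -101
Policy B (V − 42):
  J = 23
  V = 107 − 42 = 65
  K = 248 + 5·23 − 4·65 = 103
  U = 104 − 103 = 1
U: -101 − 1 = -102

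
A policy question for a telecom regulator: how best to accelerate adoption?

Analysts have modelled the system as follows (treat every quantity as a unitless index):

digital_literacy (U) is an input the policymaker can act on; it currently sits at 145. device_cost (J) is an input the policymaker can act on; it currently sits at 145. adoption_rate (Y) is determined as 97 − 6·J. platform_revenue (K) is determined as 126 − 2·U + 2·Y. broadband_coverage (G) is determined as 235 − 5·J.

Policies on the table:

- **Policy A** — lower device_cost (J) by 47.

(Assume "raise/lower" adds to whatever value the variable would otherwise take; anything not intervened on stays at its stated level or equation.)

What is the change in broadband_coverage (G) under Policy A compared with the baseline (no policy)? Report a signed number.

Baseline:
  J = 145
  G = 235 − 5·145 = -490
Policy A (J − 47):
  J = 145 − 47 = 98
  G = 235 − 5·98 = -255
Change in G: -255 − (-490) = 235

235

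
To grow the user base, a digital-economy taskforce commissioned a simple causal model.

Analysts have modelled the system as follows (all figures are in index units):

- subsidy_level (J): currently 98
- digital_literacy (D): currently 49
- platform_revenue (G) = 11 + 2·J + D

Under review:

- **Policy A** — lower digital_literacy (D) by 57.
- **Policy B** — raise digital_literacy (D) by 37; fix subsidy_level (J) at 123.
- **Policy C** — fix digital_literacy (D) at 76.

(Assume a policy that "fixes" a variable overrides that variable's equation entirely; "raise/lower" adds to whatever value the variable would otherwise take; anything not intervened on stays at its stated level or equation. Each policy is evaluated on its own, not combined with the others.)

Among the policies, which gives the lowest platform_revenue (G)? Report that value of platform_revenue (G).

199

Policy A (D − 57):
  J = 98
  D = 49 − 57 = -8
  G = 11 + 2·98 + (-8) = 199
Policy B (D + 37, J := 123):
  J = 123
  D = 49 + 37 = 86
  G = 11 + 2·123 + 86 = 343
Policy C (D := 76):
  J = 98
  D = 76
  G = 11 + 2·98 + 76 = 283
Comparing — Policy A: G=199, Policy B: G=343, Policy C: G=283. Lowest is 199 (Policy A).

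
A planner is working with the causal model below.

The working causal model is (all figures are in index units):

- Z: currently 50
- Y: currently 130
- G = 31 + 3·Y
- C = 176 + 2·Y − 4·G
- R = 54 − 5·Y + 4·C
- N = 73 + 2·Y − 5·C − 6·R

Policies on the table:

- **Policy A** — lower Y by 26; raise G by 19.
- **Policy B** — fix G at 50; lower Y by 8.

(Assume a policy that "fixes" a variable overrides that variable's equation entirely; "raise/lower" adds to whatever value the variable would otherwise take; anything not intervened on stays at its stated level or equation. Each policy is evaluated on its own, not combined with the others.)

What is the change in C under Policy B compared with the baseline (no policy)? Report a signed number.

Baseline:
  Y = 130
  G = 31 + 3·130 = 421
  C = 176 + 2·130 − 4·421 = -1248
Policy B (G := 50, Y − 8):
  Y = 130 − 8 = 122
  G = 50
  C = 176 + 2·122 − 4·50 = 220
Change in C: 220 − (-1248) = 1468

1468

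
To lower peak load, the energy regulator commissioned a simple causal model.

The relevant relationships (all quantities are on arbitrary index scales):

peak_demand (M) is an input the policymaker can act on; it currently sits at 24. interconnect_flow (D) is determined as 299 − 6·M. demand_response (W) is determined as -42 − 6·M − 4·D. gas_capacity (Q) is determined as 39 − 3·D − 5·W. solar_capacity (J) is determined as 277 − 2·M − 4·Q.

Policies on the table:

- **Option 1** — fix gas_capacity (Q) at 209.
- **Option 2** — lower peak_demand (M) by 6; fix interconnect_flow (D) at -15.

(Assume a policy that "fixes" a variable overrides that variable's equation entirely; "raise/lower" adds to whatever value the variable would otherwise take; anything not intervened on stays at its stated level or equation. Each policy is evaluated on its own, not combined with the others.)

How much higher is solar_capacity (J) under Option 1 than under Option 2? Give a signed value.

Option 1 (Q := 209):
  M = 24
  D = 299 − 6·24 = 155
  W = -42 − 6·24 − 4·155 = -806
  Q = 209
  J = 277 − 2·24 − 4·209 = -607
Option 2 (M − 6, D := -15):
  M = 24 − 6 = 18
  D = -15
  W = -42 − 6·18 − 4·(-15) = -90
  Q = 39 − 3·(-15) − 5·(-90) = 534
  J = 277 − 2·18 − 4·534 = -1895
J: -607 − (-1895) = 1288

1288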